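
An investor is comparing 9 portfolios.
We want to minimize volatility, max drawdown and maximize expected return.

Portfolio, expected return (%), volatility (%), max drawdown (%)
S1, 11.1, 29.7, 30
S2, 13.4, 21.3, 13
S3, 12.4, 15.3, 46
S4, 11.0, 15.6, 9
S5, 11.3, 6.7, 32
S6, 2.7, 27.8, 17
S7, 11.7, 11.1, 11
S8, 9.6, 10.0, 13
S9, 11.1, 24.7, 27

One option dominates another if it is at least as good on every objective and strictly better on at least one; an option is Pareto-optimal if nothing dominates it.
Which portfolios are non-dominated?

S2, S3, S4, S5, S7, S8

S1: dominated by S2 (expected return 13.4≥11.1, volatility 21.3≤29.7, max drawdown 13≤30).
S2: not dominated (best expected return).
S3: not dominated.
S4: not dominated (best max drawdown).
S5: not dominated (best volatility).
S6: dominated by S2 (expected return 13.4≥2.7, volatility 21.3≤27.8, max drawdown 13≤17).
S7: not dominated.
S8: not dominated.
S9: dominated by S2 (expected return 13.4≥11.1, volatility 21.3≤24.7, max drawdown 13≤27).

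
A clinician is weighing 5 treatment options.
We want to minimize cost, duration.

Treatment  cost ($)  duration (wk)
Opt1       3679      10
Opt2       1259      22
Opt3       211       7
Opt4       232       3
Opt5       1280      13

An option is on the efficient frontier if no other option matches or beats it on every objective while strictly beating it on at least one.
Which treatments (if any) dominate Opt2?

Opt3, Opt4

Opt3: cost 211≤1259, duration 7≤22 — dominates Opt2.
Opt4: cost 232≤1259, duration 3≤22 — dominates Opt2.
Others (Opt1, Opt5) are each worse than Opt2 on at least one objective.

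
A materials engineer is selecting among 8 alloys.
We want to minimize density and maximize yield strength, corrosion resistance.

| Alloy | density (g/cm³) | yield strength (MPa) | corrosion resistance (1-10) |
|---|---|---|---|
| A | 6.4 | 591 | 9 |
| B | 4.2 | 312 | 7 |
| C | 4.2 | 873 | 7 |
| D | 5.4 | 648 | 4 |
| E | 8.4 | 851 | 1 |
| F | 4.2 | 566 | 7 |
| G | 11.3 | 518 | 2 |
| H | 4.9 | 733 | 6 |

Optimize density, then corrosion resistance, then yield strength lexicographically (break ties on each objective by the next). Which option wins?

First minimize density: best is 4.2, kept {B, C, F}.
Then maximize corrosion resistance: best is 7, kept {B, C, F}.
Then maximize yield strength: best is 873, kept {C}.

C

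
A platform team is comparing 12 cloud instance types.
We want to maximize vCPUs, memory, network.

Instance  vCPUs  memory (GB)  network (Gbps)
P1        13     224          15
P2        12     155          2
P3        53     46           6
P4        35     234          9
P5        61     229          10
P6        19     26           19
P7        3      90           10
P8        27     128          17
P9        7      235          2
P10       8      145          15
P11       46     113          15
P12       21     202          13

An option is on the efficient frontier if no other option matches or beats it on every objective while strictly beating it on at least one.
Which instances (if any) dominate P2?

P1, P4, P5, P12

P1: vCPUs 13≥12, memory 224≥155, network 15≥2 — dominates P2.
P4: vCPUs 35≥12, memory 234≥155, network 9≥2 — dominates P2.
P5: vCPUs 61≥12, memory 229≥155, network 10≥2 — dominates P2.
P12: vCPUs 21≥12, memory 202≥155, network 13≥2 — dominates P2.
Others (P3, P6, P7, P8, P9, P10, P11) are each worse than P2 on at least one objective.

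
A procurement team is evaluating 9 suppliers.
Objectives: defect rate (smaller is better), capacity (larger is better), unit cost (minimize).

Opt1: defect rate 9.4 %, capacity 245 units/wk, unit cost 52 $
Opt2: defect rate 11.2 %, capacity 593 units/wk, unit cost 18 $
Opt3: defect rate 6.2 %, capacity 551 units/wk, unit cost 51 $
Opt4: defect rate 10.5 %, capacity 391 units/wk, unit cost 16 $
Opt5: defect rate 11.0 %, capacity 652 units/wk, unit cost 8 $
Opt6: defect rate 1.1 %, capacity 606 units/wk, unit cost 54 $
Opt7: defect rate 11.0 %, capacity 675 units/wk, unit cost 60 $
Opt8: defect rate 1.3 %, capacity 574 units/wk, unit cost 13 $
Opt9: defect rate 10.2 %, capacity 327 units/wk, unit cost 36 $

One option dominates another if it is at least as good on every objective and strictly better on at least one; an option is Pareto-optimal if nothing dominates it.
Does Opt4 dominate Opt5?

Opt4 vs Opt5: Opt4 is worse on capacity (391 vs 652), so it does not dominate Opt5.

No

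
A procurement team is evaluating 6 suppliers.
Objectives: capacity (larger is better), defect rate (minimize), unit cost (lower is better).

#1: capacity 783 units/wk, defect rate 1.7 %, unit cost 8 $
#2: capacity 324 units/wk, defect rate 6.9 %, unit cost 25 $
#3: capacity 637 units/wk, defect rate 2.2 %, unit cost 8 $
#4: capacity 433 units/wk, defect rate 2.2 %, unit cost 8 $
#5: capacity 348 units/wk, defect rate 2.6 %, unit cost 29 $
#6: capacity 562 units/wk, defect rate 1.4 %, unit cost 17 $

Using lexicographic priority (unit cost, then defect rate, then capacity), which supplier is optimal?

First minimize unit cost: best is 8, kept {#1, #3, #4}.
Then minimize defect rate: best is 1.7, kept {#1}.

#1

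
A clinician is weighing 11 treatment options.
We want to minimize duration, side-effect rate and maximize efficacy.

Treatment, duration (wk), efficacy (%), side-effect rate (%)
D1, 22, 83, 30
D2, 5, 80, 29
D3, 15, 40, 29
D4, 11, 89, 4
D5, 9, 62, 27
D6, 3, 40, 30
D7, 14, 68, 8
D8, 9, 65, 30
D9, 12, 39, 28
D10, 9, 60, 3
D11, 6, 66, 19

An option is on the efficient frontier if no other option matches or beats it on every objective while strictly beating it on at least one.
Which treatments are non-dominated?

D1: dominated by D4 (duration 11≤22, efficacy 89≥83, side-effect rate 4≤30).
D2: not dominated.
D3: dominated by D2 (duration 5≤15, efficacy 80≥40, side-effect rate 29≤29).
D4: not dominated (best efficacy).
D5: dominated by D11 (duration 6≤9, efficacy 66≥62, side-effect rate 19≤27).
D6: not dominated (best duration).
D7: dominated by D4 (duration 11≤14, efficacy 89≥68, side-effect rate 4≤8).
D8: dominated by D2 (duration 5≤9, efficacy 80≥65, side-effect rate 29≤30).
D9: dominated by D4 (duration 11≤12, efficacy 89≥39, side-effect rate 4≤28).
D10: not dominated (best side-effect rate).
D11: not dominated.

D2, D4, D6, D10, D11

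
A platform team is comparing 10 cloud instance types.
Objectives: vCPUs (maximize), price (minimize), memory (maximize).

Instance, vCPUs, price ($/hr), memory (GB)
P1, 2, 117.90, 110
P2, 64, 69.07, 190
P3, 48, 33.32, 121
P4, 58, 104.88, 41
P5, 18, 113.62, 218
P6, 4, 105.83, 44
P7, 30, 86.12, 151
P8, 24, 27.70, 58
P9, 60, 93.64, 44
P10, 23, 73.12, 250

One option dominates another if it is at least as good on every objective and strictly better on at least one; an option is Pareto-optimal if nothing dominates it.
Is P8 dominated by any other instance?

P1: worse on vCPUs (2 vs 24).
P2: worse on price (69.07 vs 27.70).
P3: worse on price (33.32 vs 27.70).
P4: worse on price (104.88 vs 27.70).
P5: worse on vCPUs (18 vs 24).
P6: worse on vCPUs (4 vs 24).
P7: worse on price (86.12 vs 27.70).
P9: worse on price (93.64 vs 27.70).
P10: worse on vCPUs (23 vs 24).
No option is at least as good as P8 on every objective and strictly better on one.

No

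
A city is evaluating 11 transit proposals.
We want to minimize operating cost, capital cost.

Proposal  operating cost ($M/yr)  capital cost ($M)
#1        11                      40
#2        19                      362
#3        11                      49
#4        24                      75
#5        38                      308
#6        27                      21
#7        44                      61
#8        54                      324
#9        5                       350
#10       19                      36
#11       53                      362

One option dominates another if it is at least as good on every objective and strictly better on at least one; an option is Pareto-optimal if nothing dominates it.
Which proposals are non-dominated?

#1: not dominated.
#2: dominated by #1 (operating cost 11≤19, capital cost 40≤362).
#3: dominated by #1 (operating cost 11≤11, capital cost 40≤49).
#4: dominated by #1 (operating cost 11≤24, capital cost 40≤75).
#5: dominated by #1 (operating cost 11≤38, capital cost 40≤308).
#6: not dominated (best capital cost).
#7: dominated by #1 (operating cost 11≤44, capital cost 40≤61).
#8: dominated by #1 (operating cost 11≤54, capital cost 40≤324).
#9: not dominated (best operating cost).
#10: not dominated.
#11: dominated by #1 (operating cost 11≤53, capital cost 40≤362).

#1, #6, #9, #10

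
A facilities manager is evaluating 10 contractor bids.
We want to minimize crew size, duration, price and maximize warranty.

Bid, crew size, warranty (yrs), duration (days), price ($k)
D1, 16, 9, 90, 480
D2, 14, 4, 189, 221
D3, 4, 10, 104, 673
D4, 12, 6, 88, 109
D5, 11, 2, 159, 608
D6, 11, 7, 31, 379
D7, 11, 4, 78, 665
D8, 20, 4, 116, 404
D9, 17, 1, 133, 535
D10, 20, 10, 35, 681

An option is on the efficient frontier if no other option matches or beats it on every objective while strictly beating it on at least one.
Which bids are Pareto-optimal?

D1, D3, D4, D6, D10

D1: not dominated.
D2: dominated by D4 (crew size 12≤14, warranty 6≥4, duration 88≤189, price 109≤221).
D3: not dominated (best crew size).
D4: not dominated (best price).
D5: dominated by D6 (crew size 11≤11, warranty 7≥2, duration 31≤159, price 379≤608).
D6: not dominated (best duration).
D7: dominated by D6 (crew size 11≤11, warranty 7≥4, duration 31≤78, price 379≤665).
D8: dominated by D4 (crew size 12≤20, warranty 6≥4, duration 88≤116, price 109≤404).
D9: dominated by D1 (crew size 16≤17, warranty 9≥1, duration 90≤133, price 480≤535).
D10: not dominated.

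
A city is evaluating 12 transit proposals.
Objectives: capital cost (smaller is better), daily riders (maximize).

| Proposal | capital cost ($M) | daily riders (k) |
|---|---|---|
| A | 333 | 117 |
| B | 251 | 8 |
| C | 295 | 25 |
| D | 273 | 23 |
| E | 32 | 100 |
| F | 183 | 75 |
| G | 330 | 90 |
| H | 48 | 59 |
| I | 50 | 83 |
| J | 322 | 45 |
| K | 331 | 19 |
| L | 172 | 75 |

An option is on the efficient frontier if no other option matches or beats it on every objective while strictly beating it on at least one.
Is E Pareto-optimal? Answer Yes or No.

A: worse on capital cost (333 vs 32).
B: worse on capital cost (251 vs 32).
C: worse on capital cost (295 vs 32).
D: worse on capital cost (273 vs 32).
F: worse on capital cost (183 vs 32).
G: worse on capital cost (330 vs 32).
H: worse on capital cost (48 vs 32).
I: worse on capital cost (50 vs 32).
J: worse on capital cost (322 vs 32).
K: worse on capital cost (331 vs 32).
L: worse on capital cost (172 vs 32).
No option is at least as good as E on every objective and strictly better on one.

Yes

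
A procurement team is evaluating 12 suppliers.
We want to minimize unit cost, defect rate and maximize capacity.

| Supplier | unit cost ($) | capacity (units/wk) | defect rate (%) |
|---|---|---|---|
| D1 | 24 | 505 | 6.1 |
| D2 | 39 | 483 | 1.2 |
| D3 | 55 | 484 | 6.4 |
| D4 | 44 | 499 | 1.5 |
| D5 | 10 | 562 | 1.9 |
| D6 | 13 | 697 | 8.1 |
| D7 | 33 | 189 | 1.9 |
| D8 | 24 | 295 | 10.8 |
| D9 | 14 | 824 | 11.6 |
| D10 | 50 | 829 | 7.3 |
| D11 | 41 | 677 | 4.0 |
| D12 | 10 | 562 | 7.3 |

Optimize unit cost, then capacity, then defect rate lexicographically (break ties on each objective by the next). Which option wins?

First minimize unit cost: best is 10, kept {D5, D12}.
Then maximize capacity: best is 562, kept {D5, D12}.
Then minimize defect rate: best is 1.9, kept {D5}.

D5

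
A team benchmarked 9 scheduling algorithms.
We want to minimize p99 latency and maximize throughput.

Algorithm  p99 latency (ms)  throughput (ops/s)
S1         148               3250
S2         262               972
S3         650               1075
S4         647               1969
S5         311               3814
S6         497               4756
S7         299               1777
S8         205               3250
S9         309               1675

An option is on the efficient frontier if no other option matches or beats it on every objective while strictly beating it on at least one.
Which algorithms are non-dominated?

S1: not dominated (best p99 latency).
S2: dominated by S1 (p99 latency 148≤262, throughput 3250≥972).
S3: dominated by S1 (p99 latency 148≤650, throughput 3250≥1075).
S4: dominated by S1 (p99 latency 148≤647, throughput 3250≥1969).
S5: not dominated.
S6: not dominated (best throughput).
S7: dominated by S1 (p99 latency 148≤299, throughput 3250≥1777).
S8: dominated by S1 (p99 latency 148≤205, throughput 3250≥3250).
S9: dominated by S1 (p99 latency 148≤309, throughput 3250≥1675).

S1, S5, S6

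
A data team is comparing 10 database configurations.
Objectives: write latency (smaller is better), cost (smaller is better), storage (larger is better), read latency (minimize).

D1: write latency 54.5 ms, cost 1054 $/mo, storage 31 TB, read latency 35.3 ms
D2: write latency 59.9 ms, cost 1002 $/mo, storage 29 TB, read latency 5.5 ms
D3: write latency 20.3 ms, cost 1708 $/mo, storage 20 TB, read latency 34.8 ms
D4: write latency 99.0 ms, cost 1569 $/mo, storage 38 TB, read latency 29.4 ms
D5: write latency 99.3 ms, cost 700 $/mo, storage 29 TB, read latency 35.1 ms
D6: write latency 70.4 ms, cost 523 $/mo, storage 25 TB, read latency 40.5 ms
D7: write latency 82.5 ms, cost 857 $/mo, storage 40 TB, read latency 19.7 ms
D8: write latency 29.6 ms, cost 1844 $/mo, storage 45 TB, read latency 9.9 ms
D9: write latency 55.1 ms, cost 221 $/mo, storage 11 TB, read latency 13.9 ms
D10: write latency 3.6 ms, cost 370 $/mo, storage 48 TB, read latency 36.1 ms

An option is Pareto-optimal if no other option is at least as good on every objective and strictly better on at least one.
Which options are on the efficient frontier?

D1: not dominated.
D2: not dominated (best read latency).
D3: not dominated.
D4: dominated by D7 (write latency 82.5≤99.0, cost 857≤1569, storage 40≥38, read latency 19.7≤29.4).
D5: not dominated.
D6: dominated by D10 (write latency 3.6≤70.4, cost 370≤523, storage 48≥25, read latency 36.1≤40.5).
D7: not dominated.
D8: not dominated.
D9: not dominated (best cost).
D10: not dominated (best write latency).

D1, D2, D3, D5, D7, D8, D9, D10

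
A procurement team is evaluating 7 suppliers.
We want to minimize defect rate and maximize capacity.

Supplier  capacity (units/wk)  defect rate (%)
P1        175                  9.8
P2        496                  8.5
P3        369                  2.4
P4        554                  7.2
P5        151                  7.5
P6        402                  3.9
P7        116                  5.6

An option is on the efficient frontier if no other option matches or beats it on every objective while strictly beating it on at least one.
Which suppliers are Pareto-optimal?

P3, P4, P6

P1: dominated by P2 (capacity 496≥175, defect rate 8.5≤9.8).
P2: dominated by P4 (capacity 554≥496, defect rate 7.2≤8.5).
P3: not dominated (best defect rate).
P4: not dominated (best capacity).
P5: dominated by P3 (capacity 369≥151, defect rate 2.4≤7.5).
P6: not dominated.
P7: dominated by P3 (capacity 369≥116, defect rate 2.4≤5.6).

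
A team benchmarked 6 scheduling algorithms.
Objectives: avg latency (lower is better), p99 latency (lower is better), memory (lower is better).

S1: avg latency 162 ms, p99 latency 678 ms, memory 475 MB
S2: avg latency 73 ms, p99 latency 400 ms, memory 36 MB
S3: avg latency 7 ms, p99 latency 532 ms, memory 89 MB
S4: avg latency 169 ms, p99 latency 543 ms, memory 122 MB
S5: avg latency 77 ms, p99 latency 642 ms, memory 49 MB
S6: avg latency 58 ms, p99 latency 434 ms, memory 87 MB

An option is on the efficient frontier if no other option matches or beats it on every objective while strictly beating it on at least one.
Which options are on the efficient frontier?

S2, S3, S6

S1: dominated by S2 (avg latency 73≤162, p99 latency 400≤678, memory 36≤475).
S2: not dominated (best p99 latency).
S3: not dominated (best avg latency).
S4: dominated by S2 (avg latency 73≤169, p99 latency 400≤543, memory 36≤122).
S5: dominated by S2 (avg latency 73≤77, p99 latency 400≤642, memory 36≤49).
S6: not dominated.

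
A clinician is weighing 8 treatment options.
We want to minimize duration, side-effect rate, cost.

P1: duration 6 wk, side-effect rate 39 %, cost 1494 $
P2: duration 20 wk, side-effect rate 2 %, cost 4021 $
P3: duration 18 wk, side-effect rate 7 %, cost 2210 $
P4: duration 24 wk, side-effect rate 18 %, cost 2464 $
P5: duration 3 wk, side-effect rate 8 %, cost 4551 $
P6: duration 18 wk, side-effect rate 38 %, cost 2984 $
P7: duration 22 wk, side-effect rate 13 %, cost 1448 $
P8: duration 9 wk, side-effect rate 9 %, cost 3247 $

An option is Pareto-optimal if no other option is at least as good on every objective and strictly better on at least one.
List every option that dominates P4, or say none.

P3: duration 18≤24, side-effect rate 7≤18, cost 2210≤2464 — dominates P4.
P7: duration 22≤24, side-effect rate 13≤18, cost 1448≤2464 — dominates P4.
Others (P1, P2, P5, P6, P8) are each worse than P4 on at least one objective.

P3, P7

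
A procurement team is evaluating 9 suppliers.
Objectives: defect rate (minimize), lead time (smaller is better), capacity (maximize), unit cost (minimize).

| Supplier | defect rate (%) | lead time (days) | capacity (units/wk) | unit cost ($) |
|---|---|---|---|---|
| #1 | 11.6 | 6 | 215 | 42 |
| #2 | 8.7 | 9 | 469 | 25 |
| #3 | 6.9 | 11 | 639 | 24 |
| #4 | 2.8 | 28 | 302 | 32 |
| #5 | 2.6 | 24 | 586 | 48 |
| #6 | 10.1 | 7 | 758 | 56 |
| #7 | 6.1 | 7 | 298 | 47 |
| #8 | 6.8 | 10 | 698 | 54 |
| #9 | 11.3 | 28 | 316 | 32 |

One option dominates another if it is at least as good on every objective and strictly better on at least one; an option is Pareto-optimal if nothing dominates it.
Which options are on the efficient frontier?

#1, #2, #3, #4, #5, #6, #7, #8

#1: not dominated (best lead time).
#2: not dominated.
#3: not dominated (best unit cost).
#4: not dominated.
#5: not dominated (best defect rate).
#6: not dominated (best capacity).
#7: not dominated.
#8: not dominated.
#9: dominated by #2 (defect rate 8.7≤11.3, lead time 9≤28, capacity 469≥316, unit cost 25≤32).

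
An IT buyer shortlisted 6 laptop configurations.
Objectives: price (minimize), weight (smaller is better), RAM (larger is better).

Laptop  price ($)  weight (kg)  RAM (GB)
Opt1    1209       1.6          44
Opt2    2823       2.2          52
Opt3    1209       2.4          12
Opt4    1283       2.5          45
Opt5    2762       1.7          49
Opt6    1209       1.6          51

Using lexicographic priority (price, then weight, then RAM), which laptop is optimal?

First minimize price: best is 1209, kept {Opt1, Opt3, Opt6}.
Then minimize weight: best is 1.6, kept {Opt1, Opt6}.
Then maximize RAM: best is 51, kept {Opt6}.

Opt6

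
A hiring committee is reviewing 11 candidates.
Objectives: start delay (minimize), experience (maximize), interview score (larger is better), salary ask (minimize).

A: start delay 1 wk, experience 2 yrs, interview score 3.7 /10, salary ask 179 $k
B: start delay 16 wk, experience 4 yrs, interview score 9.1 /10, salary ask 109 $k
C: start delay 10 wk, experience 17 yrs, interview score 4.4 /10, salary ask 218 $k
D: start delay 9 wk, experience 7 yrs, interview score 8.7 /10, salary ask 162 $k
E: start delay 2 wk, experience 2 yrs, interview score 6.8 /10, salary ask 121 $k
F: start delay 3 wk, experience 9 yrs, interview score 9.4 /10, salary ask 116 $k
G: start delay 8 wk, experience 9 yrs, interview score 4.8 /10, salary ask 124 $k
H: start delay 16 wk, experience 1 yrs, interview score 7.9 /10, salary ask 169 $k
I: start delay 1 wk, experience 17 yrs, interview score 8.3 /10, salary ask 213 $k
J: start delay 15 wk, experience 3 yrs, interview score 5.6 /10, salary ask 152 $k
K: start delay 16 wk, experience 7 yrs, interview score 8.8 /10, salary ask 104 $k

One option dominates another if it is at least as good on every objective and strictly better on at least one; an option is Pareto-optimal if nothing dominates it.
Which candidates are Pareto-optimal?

A: not dominated.
B: not dominated.
C: dominated by I (start delay 1≤10, experience 17≥17, interview score 8.3≥4.4, salary ask 213≤218).
D: dominated by F (start delay 3≤9, experience 9≥7, interview score 9.4≥8.7, salary ask 116≤162).
E: not dominated.
F: not dominated (best interview score).
G: dominated by F (start delay 3≤8, experience 9≥9, interview score 9.4≥4.8, salary ask 116≤124).
H: dominated by B (start delay 16≤16, experience 4≥1, interview score 9.1≥7.9, salary ask 109≤169).
I: not dominated.
J: dominated by F (start delay 3≤15, experience 9≥3, interview score 9.4≥5.6, salary ask 116≤152).
K: not dominated (best salary ask).

A, B, E, F, I, K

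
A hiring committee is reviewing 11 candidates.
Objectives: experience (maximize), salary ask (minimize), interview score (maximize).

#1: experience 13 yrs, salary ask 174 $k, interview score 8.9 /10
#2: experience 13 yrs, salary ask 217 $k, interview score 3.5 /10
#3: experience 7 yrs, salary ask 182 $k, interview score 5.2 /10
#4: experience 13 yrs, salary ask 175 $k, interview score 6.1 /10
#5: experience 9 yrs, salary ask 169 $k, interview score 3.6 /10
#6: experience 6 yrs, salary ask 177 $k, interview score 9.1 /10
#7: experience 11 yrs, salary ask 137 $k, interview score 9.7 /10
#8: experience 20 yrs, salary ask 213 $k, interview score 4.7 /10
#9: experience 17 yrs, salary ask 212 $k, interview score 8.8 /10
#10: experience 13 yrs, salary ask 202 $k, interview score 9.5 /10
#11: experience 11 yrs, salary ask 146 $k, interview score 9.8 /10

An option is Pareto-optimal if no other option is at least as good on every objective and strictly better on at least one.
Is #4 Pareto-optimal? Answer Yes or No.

No

#1 vs #4: experience 13≥13, salary ask 174≤175, interview score 8.9≥6.1 — #1 is at least as good on every objective and strictly better on at least one, so #1 dominates #4.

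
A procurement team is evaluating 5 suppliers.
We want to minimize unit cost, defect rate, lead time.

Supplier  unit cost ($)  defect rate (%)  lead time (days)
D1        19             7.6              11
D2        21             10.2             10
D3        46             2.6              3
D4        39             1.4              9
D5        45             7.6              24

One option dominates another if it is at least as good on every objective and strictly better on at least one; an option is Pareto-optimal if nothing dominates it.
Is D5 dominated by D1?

Yes

D1 vs D5: unit cost 19≤45, defect rate 7.6≤7.6, lead time 11≤24 — D1 is at least as good on every objective with at least one strict improvement.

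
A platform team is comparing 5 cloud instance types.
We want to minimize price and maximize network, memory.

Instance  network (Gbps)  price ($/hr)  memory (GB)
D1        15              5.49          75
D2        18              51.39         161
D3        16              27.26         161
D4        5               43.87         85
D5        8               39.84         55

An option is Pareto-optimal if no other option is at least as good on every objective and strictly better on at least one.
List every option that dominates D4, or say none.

D3

D3: network 16≥5, price 27.26≤43.87, memory 161≥85 — dominates D4.
Others (D1, D2, D5) are each worse than D4 on at least one objective.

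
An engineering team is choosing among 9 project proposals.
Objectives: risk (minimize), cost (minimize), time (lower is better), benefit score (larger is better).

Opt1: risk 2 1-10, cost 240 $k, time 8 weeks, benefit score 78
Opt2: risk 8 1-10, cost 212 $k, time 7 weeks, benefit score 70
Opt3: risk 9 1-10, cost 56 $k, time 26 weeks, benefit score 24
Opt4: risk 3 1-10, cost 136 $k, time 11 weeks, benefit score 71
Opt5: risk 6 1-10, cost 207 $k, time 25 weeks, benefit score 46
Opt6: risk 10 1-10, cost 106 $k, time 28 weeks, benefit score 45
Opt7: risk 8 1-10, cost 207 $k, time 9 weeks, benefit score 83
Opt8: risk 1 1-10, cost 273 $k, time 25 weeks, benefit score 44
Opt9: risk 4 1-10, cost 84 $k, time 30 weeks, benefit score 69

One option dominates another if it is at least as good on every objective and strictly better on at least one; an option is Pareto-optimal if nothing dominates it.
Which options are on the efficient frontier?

Opt1: not dominated.
Opt2: not dominated (best time).
Opt3: not dominated (best cost).
Opt4: not dominated.
Opt5: dominated by Opt4 (risk 3≤6, cost 136≤207, time 11≤25, benefit score 71≥46).
Opt6: not dominated.
Opt7: not dominated (best benefit score).
Opt8: not dominated (best risk).
Opt9: not dominated.

Opt1, Opt2, Opt3, Opt4, Opt6, Opt7, Opt8, Opt9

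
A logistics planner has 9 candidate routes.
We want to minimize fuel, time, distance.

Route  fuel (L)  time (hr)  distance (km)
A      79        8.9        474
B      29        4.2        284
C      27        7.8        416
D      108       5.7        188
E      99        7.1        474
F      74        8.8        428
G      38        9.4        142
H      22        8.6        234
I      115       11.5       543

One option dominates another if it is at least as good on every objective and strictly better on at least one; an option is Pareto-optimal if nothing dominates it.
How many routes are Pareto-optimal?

5

A: dominated by B (fuel 29≤79, time 4.2≤8.9, distance 284≤474).
B: not dominated (best time).
C: not dominated.
D: not dominated.
E: dominated by B (fuel 29≤99, time 4.2≤7.1, distance 284≤474).
F: dominated by B (fuel 29≤74, time 4.2≤8.8, distance 284≤428).
G: not dominated (best distance).
H: not dominated (best fuel).
I: dominated by A (fuel 79≤115, time 8.9≤11.5, distance 474≤543).
Pareto-optimal: B, C, D, G, H → 5.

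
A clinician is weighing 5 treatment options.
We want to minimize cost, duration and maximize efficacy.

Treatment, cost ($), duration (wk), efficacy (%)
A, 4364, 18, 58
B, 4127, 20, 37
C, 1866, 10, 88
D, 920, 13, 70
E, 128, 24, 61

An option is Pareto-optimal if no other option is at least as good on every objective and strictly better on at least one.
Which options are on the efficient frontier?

C, D, E

A: dominated by C (cost 1866≤4364, duration 10≤18, efficacy 88≥58).
B: dominated by C (cost 1866≤4127, duration 10≤20, efficacy 88≥37).
C: not dominated (best duration).
D: not dominated.
E: not dominated (best cost).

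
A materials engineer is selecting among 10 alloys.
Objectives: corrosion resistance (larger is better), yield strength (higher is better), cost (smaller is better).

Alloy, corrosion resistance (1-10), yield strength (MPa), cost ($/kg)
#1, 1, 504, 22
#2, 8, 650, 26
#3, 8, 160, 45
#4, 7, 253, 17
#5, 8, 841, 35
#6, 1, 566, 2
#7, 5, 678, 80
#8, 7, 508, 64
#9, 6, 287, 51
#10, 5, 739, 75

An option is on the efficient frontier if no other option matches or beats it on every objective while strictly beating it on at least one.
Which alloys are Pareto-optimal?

#1: dominated by #6 (corrosion resistance 1≥1, yield strength 566≥504, cost 2≤22).
#2: not dominated.
#3: dominated by #2 (corrosion resistance 8≥8, yield strength 650≥160, cost 26≤45).
#4: not dominated.
#5: not dominated (best yield strength).
#6: not dominated (best cost).
#7: dominated by #5 (corrosion resistance 8≥5, yield strength 841≥678, cost 35≤80).
#8: dominated by #2 (corrosion resistance 8≥7, yield strength 650≥508, cost 26≤64).
#9: dominated by #2 (corrosion resistance 8≥6, yield strength 650≥287, cost 26≤51).
#10: dominated by #5 (corrosion resistance 8≥5, yield strength 841≥739, cost 35≤75).

#2, #4, #5, #6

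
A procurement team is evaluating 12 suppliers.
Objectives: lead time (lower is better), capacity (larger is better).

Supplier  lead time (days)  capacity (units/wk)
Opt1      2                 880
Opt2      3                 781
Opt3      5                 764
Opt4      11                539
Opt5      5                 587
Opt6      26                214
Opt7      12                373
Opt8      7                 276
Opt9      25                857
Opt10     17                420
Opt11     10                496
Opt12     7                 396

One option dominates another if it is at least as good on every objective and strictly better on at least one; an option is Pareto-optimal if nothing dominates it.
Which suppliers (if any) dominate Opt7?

Opt1, Opt2, Opt3, Opt4, Opt5, Opt11, Opt12

Opt1: lead time 2≤12, capacity 880≥373 — dominates Opt7.
Opt2: lead time 3≤12, capacity 781≥373 — dominates Opt7.
Opt3: lead time 5≤12, capacity 764≥373 — dominates Opt7.
Opt4: lead time 11≤12, capacity 539≥373 — dominates Opt7.
Opt5: lead time 5≤12, capacity 587≥373 — dominates Opt7.
Opt11: lead time 10≤12, capacity 496≥373 — dominates Opt7.
Opt12: lead time 7≤12, capacity 396≥373 — dominates Opt7.
Others (Opt6, Opt8, Opt9, Opt10) are each worse than Opt7 on at least one objective.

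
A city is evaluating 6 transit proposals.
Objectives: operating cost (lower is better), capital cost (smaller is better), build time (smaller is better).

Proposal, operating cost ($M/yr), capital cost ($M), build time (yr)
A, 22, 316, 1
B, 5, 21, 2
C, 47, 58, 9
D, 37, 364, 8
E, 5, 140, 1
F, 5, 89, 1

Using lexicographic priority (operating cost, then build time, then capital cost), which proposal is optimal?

First minimize operating cost: best is 5, kept {B, E, F}.
Then minimize build time: best is 1, kept {E, F}.
Then minimize capital cost: best is 89, kept {F}.

F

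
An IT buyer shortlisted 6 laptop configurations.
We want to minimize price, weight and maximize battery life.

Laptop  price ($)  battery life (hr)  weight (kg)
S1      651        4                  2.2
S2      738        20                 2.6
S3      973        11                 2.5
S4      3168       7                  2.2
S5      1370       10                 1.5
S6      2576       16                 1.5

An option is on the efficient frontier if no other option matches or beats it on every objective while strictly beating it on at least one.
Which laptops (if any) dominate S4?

S5: price 1370≤3168, battery life 10≥7, weight 1.5≤2.2 — dominates S4.
S6: price 2576≤3168, battery life 16≥7, weight 1.5≤2.2 — dominates S4.
Others (S1, S2, S3) are each worse than S4 on at least one objective.

S5, S6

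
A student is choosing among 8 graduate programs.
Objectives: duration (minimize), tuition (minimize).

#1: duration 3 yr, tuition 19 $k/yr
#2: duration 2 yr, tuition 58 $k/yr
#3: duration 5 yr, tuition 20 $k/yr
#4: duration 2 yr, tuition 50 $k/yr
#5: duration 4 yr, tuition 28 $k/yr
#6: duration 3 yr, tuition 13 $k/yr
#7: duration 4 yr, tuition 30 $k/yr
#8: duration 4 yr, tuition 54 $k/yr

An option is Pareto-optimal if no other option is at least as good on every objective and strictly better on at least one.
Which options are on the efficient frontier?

#4, #6

#1: dominated by #6 (duration 3≤3, tuition 13≤19).
#2: dominated by #4 (duration 2≤2, tuition 50≤58).
#3: dominated by #1 (duration 3≤5, tuition 19≤20).
#4: not dominated.
#5: dominated by #1 (duration 3≤4, tuition 19≤28).
#6: not dominated (best tuition).
#7: dominated by #1 (duration 3≤4, tuition 19≤30).
#8: dominated by #1 (duration 3≤4, tuition 19≤54).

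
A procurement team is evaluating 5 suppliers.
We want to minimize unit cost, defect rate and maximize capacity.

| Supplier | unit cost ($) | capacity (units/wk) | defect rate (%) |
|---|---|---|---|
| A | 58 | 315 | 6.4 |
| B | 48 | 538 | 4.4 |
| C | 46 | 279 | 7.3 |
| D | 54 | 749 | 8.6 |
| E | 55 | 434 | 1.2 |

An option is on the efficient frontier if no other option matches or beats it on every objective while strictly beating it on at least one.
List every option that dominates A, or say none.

B: unit cost 48≤58, capacity 538≥315, defect rate 4.4≤6.4 — dominates A.
E: unit cost 55≤58, capacity 434≥315, defect rate 1.2≤6.4 — dominates A.
Others (C, D) are each worse than A on at least one objective.

B, E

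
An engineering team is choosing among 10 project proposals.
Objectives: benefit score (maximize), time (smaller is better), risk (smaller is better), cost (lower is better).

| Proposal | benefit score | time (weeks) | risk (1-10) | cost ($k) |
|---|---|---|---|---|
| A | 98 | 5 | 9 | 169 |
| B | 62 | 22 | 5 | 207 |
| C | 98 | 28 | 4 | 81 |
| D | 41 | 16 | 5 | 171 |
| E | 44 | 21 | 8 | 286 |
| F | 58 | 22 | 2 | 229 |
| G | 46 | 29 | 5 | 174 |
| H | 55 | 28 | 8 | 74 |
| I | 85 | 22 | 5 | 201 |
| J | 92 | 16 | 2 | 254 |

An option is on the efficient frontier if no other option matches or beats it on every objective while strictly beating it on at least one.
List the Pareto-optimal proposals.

A, C, D, F, H, I, J

A: not dominated (best time).
B: dominated by I (benefit score 85≥62, time 22≤22, risk 5≤5, cost 201≤207).
C: not dominated.
D: not dominated.
E: dominated by J (benefit score 92≥44, time 16≤21, risk 2≤8, cost 254≤286).
F: not dominated.
G: dominated by C (benefit score 98≥46, time 28≤29, risk 4≤5, cost 81≤174).
H: not dominated (best cost).
I: not dominated.
J: not dominated.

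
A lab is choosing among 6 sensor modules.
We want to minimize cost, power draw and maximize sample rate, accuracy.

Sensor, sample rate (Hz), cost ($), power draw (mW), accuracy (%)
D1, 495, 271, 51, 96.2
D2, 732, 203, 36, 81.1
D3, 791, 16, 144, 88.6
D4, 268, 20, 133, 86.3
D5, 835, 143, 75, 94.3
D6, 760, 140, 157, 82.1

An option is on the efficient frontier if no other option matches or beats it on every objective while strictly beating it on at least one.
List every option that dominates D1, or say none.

D2: worse on accuracy (81.1 vs 96.2).
D3: worse on power draw (144 vs 51).
D4: worse on sample rate (268 vs 495).
D5: worse on power draw (75 vs 51).
D6: worse on power draw (157 vs 51).
No option dominates D1.

none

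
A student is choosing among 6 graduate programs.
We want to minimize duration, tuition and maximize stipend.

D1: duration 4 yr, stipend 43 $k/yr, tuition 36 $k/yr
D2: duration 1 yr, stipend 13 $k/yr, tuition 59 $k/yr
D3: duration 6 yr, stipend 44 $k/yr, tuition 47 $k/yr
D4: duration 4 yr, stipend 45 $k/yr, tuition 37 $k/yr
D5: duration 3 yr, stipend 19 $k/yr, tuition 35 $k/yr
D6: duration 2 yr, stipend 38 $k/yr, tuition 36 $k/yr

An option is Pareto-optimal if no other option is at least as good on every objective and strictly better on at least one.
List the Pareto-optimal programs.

D1, D2, D4, D5, D6

D1: not dominated.
D2: not dominated (best duration).
D3: dominated by D4 (duration 4≤6, stipend 45≥44, tuition 37≤47).
D4: not dominated (best stipend).
D5: not dominated (best tuition).
D6: not dominated.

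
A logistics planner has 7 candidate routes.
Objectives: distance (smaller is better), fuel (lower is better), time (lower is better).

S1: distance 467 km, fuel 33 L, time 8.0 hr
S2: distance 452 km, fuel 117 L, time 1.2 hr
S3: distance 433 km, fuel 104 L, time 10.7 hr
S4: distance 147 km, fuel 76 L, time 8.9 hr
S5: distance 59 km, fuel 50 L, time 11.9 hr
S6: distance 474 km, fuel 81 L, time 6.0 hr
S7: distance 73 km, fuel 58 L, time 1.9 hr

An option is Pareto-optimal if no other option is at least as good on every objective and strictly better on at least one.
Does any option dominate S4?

Yes

S7 vs S4: distance 73≤147, fuel 58≤76, time 1.9≤8.9 — S7 is at least as good on every objective and strictly better on at least one, so S7 dominates S4.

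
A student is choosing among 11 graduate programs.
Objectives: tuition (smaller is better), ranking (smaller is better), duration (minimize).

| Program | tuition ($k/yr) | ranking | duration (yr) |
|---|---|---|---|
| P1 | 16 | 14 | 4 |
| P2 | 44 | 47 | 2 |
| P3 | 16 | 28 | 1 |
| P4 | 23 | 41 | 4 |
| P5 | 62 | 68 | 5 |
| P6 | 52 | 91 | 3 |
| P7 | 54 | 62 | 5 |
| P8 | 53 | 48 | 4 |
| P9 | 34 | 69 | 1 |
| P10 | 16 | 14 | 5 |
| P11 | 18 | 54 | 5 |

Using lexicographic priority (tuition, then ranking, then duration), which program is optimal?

P1

First minimize tuition: best is 16, kept {P1, P3, P10}.
Then minimize ranking: best is 14, kept {P1, P10}.
Then minimize duration: best is 4, kept {P1}.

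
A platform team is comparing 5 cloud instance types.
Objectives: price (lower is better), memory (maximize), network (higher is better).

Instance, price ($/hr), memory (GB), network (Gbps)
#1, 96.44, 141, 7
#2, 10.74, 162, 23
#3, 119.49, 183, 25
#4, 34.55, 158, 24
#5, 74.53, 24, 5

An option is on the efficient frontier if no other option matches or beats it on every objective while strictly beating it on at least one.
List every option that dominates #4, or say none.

#1: worse on price (96.44 vs 34.55).
#2: worse on network (23 vs 24).
#3: worse on price (119.49 vs 34.55).
#5: worse on price (74.53 vs 34.55).
No option dominates #4.

none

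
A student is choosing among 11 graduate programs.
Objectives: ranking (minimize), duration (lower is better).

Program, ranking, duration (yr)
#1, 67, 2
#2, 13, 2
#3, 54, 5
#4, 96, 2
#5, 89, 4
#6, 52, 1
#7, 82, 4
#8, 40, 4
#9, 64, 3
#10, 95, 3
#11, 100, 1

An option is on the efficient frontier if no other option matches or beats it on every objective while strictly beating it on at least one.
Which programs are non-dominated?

#2, #6

#1: dominated by #2 (ranking 13≤67, duration 2≤2).
#2: not dominated (best ranking).
#3: dominated by #2 (ranking 13≤54, duration 2≤5).
#4: dominated by #1 (ranking 67≤96, duration 2≤2).
#5: dominated by #1 (ranking 67≤89, duration 2≤4).
#6: not dominated.
#7: dominated by #1 (ranking 67≤82, duration 2≤4).
#8: dominated by #2 (ranking 13≤40, duration 2≤4).
#9: dominated by #2 (ranking 13≤64, duration 2≤3).
#10: dominated by #1 (ranking 67≤95, duration 2≤3).
#11: dominated by #6 (ranking 52≤100, duration 1≤1).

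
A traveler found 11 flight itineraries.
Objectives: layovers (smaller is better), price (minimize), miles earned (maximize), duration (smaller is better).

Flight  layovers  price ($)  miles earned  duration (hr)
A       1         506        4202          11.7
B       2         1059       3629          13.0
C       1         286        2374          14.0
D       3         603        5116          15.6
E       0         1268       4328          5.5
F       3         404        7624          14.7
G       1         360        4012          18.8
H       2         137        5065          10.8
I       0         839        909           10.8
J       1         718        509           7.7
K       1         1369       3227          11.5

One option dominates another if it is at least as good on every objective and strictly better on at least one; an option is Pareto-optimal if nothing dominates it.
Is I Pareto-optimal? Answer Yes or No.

A: worse on layovers (1 vs 0).
B: worse on layovers (2 vs 0).
C: worse on layovers (1 vs 0).
D: worse on layovers (3 vs 0).
E: worse on price (1268 vs 839).
F: worse on layovers (3 vs 0).
G: worse on layovers (1 vs 0).
H: worse on layovers (2 vs 0).
J: worse on layovers (1 vs 0).
K: worse on layovers (1 vs 0).
No option is at least as good as I on every objective and strictly better on one.

Yes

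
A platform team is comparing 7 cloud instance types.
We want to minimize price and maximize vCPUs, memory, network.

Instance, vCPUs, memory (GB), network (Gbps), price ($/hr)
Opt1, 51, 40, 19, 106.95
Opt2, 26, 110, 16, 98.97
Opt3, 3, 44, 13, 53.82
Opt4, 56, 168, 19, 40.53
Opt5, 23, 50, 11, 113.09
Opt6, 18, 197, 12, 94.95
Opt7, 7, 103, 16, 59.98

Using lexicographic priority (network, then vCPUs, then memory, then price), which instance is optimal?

First maximize network: best is 19, kept {Opt1, Opt4}.
Then maximize vCPUs: best is 56, kept {Opt4}.

Opt4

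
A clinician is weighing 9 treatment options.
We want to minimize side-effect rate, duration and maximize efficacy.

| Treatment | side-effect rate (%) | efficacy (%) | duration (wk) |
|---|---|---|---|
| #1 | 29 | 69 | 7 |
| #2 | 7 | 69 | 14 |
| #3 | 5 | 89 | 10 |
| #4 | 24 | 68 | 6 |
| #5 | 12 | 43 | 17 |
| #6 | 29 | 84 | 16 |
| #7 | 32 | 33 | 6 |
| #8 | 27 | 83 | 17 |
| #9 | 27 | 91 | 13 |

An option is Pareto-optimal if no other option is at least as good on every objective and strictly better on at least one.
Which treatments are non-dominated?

#1: not dominated.
#2: dominated by #3 (side-effect rate 5≤7, efficacy 89≥69, duration 10≤14).
#3: not dominated (best side-effect rate).
#4: not dominated.
#5: dominated by #2 (side-effect rate 7≤12, efficacy 69≥43, duration 14≤17).
#6: dominated by #3 (side-effect rate 5≤29, efficacy 89≥84, duration 10≤16).
#7: dominated by #4 (side-effect rate 24≤32, efficacy 68≥33, duration 6≤6).
#8: dominated by #3 (side-effect rate 5≤27, efficacy 89≥83, duration 10≤17).
#9: not dominated (best efficacy).

#1, #3, #4, #9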